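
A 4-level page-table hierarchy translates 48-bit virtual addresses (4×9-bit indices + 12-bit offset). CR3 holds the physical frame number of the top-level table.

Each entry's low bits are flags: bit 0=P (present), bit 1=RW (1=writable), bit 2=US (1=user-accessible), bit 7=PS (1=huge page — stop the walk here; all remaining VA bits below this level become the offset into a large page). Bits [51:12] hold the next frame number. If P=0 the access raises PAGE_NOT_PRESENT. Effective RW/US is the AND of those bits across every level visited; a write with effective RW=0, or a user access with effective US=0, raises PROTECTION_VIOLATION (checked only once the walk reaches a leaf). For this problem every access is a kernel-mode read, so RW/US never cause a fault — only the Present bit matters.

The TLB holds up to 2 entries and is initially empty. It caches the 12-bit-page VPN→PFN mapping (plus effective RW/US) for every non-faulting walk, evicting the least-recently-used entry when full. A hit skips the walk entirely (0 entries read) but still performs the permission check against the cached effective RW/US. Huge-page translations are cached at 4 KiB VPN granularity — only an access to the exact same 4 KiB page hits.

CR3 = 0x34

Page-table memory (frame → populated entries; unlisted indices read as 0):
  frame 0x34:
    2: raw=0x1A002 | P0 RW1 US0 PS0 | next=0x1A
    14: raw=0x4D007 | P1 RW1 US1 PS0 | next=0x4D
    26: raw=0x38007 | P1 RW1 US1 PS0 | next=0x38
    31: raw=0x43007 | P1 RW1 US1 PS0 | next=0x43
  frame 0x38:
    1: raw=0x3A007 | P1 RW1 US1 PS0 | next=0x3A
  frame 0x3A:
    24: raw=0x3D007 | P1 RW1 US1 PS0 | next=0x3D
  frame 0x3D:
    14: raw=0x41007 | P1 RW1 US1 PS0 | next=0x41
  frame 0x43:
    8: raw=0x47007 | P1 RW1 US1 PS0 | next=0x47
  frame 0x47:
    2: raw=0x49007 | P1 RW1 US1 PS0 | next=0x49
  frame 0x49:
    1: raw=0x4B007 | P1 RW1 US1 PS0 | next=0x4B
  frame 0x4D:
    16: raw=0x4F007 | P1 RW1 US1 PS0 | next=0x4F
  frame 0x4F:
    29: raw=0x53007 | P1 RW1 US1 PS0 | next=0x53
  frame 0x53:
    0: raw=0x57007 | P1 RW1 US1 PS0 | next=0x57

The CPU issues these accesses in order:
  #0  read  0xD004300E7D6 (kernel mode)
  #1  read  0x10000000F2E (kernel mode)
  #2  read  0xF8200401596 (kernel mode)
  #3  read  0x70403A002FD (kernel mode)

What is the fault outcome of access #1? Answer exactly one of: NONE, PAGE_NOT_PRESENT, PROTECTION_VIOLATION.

Trace:
#0 VA=0xD004300E7D6 (r,kernel):
  lvl0: tbl 0x34, slot 26 ⇒ 0x38007 (P1/RW1/US1/PS0)
  lvl1: tbl 0x38, slot 1 ⇒ 0x3A007 (P1/RW1/US1/PS0)
  lvl2: tbl 0x3A, slot 24 ⇒ 0x3D007 (P1/RW1/US1/PS0)
  lvl3: tbl 0x3D, slot 14 ⇒ 0x41007 (P1/RW1/US1/PS0)
  → PA=0x417D6  (4 entries read)
#1 VA=0x10000000F2E (r,kernel):
  lvl0: tbl 0x34, slot 2 ⇒ 0x1A002 (P0/RW1/US0/PS0)
  ⇒ fault: PAGE_NOT_PRESENT  — 1 lookups
#2 VA=0xF8200401596 (r,kernel):
  lvl0: tbl 0x34, slot 31 ⇒ 0x43007 (P1/RW1/US1/PS0)
  lvl1: tbl 0x43, slot 8 ⇒ 0x47007 (P1/RW1/US1/PS0)
  lvl2: tbl 0x47, slot 2 ⇒ 0x49007 (P1/RW1/US1/PS0)
  lvl3: tbl 0x49, slot 1 ⇒ 0x4B007 (P1/RW1/US1/PS0)
  → PA=0x4B596  (4 entries read)
#3 VA=0x70403A002FD (r,kernel):
  lvl0: tbl 0x34, slot 14 ⇒ 0x4D007 (P1/RW1/US1/PS0)
  lvl1: tbl 0x4D, slot 16 ⇒ 0x4F007 (P1/RW1/US1/PS0)
  lvl2: tbl 0x4F, slot 29 ⇒ 0x53007 (P1/RW1/US1/PS0)
  lvl3: tbl 0x53, slot 0 ⇒ 0x57007 (P1/RW1/US1/PS0)
  → PA=0x572FD  (4 entries read)

Access #1 fault: PAGE_NOT_PRESENT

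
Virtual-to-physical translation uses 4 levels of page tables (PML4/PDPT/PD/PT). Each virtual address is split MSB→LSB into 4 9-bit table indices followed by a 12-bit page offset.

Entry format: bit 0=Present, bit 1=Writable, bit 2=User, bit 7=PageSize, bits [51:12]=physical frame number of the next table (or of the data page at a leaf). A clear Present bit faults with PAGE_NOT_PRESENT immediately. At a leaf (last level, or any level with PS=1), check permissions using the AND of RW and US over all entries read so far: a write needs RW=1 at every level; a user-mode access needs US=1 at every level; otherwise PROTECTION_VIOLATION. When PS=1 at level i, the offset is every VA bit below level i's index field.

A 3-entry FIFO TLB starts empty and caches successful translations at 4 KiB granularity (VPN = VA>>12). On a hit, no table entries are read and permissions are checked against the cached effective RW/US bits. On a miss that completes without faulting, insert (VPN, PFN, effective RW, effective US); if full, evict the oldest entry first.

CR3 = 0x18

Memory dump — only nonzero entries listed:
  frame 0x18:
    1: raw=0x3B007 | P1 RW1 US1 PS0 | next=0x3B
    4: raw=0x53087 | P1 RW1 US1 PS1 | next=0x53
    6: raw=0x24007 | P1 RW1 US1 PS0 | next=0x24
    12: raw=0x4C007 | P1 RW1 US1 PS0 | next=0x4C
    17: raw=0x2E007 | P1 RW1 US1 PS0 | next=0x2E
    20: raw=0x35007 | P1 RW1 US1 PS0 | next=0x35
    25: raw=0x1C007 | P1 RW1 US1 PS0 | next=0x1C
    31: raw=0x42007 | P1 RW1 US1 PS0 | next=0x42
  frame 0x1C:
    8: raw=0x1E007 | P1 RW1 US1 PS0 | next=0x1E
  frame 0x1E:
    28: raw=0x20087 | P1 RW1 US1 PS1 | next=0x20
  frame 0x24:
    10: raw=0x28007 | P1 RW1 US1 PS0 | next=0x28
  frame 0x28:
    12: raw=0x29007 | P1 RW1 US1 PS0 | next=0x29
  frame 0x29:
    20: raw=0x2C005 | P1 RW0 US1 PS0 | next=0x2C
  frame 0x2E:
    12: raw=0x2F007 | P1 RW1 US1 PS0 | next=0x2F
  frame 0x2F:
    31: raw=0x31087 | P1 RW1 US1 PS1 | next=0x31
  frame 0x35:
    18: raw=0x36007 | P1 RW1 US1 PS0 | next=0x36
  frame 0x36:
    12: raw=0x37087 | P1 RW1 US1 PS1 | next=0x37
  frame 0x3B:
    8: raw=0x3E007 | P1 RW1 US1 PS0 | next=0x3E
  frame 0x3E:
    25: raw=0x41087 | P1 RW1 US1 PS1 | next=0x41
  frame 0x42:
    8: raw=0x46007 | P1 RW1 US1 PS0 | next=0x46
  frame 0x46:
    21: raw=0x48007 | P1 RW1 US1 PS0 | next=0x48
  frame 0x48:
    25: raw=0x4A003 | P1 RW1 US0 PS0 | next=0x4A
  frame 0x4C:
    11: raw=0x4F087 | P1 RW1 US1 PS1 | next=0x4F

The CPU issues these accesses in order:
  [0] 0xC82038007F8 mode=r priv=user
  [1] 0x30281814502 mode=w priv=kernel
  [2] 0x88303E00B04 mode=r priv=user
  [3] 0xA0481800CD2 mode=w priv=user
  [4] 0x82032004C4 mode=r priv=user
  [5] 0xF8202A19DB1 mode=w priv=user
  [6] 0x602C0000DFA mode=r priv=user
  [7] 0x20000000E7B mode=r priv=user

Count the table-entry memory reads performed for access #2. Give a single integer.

Trace:
#0 VA=0xC82038007F8 (r,user):
  L0 @0x18[25] → 0x1C007  P=1,RW=1,US=1,PS=0
  L1 @0x1C[8] → 0x1E007  P=1,RW=1,US=1,PS=0
  L2 @0x1E[28] → 0x20087  P=1,RW=1,US=1,PS=1
  ✓ 0x207F8 (huge @L2)  — 3 lookups
#1 VA=0x30281814502 (w,kernel):
  L0 @0x18[6] → 0x24007  P=1,RW=1,US=1,PS=0
  L1 @0x24[10] → 0x28007  P=1,RW=1,US=1,PS=0
  L2 @0x28[12] → 0x29007  P=1,RW=1,US=1,PS=0
  L3 @0x29[20] → 0x2C005  P=1,RW=0,US=1,PS=0
  → PROTECTION_VIOLATION  (4 entries read)
#2 VA=0x88303E00B04 (r,user):
  L0 @0x18[17] → 0x2E007  P=1,RW=1,US=1,PS=0
  L1 @0x2E[12] → 0x2F007  P=1,RW=1,US=1,PS=0
  L2 @0x2F[31] → 0x31087  P=1,RW=1,US=1,PS=1
  ✓ 0x31B04 (huge @L2)  — 3 lookups
#3 VA=0xA0481800CD2 (w,user):
  L0 @0x18[20] → 0x35007  P=1,RW=1,US=1,PS=0
  L1 @0x35[18] → 0x36007  P=1,RW=1,US=1,PS=0
  L2 @0x36[12] → 0x37087  P=1,RW=1,US=1,PS=1
  ✓ 0x37CD2 (huge @L2)  — 3 lookups
#4 VA=0x82032004C4 (r,user):
  L0 @0x18[1] → 0x3B007  P=1,RW=1,US=1,PS=0
  L1 @0x3B[8] → 0x3E007  P=1,RW=1,US=1,PS=0
  L2 @0x3E[25] → 0x41087  P=1,RW=1,US=1,PS=1
  ✓ 0x414C4 (huge @L2)  — 3 lookups
#5 VA=0xF8202A19DB1 (w,user):
  L0 @0x18[31] → 0x42007  P=1,RW=1,US=1,PS=0
  L1 @0x42[8] → 0x46007  P=1,RW=1,US=1,PS=0
  L2 @0x46[21] → 0x48007  P=1,RW=1,US=1,PS=0
  L3 @0x48[25] → 0x4A003  P=1,RW=1,US=0,PS=0
  → PROTECTION_VIOLATION  (4 entries read)
#6 VA=0x602C0000DFA (r,user):
  L0 @0x18[12] → 0x4C007  P=1,RW=1,US=1,PS=0
  L1 @0x4C[11] → 0x4F087  P=1,RW=1,US=1,PS=1
  ✓ 0x4FDFA (huge @L1)  — 2 lookups
#7 VA=0x20000000E7B (r,user):
  L0 @0x18[4] → 0x53087  P=1,RW=1,US=1,PS=1
  ✓ 0x53E7B (huge @L0)  — 1 lookups

Entries read for #2: 3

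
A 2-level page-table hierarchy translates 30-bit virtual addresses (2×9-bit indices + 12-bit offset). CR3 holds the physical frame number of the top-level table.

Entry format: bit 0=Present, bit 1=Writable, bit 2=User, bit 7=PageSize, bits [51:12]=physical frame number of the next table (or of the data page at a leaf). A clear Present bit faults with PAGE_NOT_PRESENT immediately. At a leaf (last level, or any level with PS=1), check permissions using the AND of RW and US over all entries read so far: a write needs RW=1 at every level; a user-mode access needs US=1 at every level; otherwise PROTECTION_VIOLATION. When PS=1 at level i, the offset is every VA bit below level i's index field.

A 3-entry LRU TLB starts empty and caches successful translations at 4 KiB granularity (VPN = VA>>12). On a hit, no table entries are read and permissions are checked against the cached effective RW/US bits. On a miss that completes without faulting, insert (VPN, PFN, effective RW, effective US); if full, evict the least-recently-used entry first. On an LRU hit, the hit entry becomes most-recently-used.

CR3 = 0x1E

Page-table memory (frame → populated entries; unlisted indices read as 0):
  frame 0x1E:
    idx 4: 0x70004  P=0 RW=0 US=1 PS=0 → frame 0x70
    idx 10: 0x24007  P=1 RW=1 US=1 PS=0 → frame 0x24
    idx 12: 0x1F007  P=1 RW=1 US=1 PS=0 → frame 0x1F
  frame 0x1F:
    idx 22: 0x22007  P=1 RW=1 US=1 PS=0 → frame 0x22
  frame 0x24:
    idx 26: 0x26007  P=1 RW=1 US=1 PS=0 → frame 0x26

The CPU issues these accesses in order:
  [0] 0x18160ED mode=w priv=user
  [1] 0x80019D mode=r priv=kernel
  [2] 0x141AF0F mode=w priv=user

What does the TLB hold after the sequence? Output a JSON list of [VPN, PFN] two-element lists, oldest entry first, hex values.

Trace:
#0 VA=0x18160ED (w,user):
  lvl0: tbl 0x1E, slot 12 ⇒ 0x1F007 (P1/RW1/US1/PS0)
  lvl1: tbl 0x1F, slot 22 ⇒ 0x22007 (P1/RW1/US1/PS0)
  ⇒ phys 0x220ED  [2 reads]
#1 VA=0x80019D (r,kernel):
  lvl0: tbl 0x1E, slot 4 ⇒ 0x70004 (P0/RW0/US1/PS0)
  ✗ PAGE_NOT_PRESENT  [1 reads]
#2 VA=0x141AF0F (w,user):
  lvl0: tbl 0x1E, slot 10 ⇒ 0x24007 (P1/RW1/US1/PS0)
  lvl1: tbl 0x24, slot 26 ⇒ 0x26007 (P1/RW1/US1/PS0)
  ⇒ phys 0x26F0F  [2 reads]

TLB: [["0x1816", "0x22"], ["0x141A", "0x26"]]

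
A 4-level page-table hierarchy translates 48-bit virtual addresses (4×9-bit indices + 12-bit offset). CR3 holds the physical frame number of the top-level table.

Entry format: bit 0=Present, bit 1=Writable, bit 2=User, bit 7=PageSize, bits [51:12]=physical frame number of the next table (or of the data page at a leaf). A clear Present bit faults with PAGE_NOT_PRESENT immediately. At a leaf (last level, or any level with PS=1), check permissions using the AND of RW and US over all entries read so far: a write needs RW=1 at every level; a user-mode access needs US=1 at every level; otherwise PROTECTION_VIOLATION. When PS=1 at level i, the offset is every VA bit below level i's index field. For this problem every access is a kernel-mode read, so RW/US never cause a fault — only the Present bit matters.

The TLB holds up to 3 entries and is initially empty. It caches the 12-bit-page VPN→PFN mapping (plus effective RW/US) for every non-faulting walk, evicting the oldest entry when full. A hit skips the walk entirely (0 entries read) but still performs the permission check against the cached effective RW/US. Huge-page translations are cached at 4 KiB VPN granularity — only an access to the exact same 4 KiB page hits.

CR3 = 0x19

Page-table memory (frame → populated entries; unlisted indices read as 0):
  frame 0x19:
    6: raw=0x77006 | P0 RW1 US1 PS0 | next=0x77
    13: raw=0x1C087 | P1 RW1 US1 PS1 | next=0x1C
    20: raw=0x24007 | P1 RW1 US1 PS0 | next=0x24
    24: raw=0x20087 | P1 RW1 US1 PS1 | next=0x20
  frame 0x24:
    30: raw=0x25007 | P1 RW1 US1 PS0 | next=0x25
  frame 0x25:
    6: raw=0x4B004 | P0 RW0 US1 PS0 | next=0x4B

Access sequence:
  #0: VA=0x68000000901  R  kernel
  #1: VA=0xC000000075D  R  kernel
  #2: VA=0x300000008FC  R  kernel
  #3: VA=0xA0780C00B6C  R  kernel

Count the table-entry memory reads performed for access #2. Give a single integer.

Trace:
#0 VA=0x68000000901 (r,kernel):
  [0] read 0x19 idx=13: raw=0x1C087 flags P=1 W=1 U=1 S=1
  ✓ 0x1C901 (huge @L0)  — 1 lookups
#1 VA=0xC000000075D (r,kernel):
  [0] read 0x19 idx=24: raw=0x20087 flags P=1 W=1 U=1 S=1
  ✓ 0x2075D (huge @L0)  — 1 lookups
#2 VA=0x300000008FC (r,kernel):
  [0] read 0x19 idx=6: raw=0x77006 flags P=0 W=1 U=1 S=0
  → PAGE_NOT_PRESENT  (1 entries read)
#3 VA=0xA0780C00B6C (r,kernel):
  [0] read 0x19 idx=20: raw=0x24007 flags P=1 W=1 U=1 S=0
  [1] read 0x24 idx=30: raw=0x25007 flags P=1 W=1 U=1 S=0
  [2] read 0x25 idx=6: raw=0x4B004 flags P=0 W=0 U=1 S=0
  → PAGE_NOT_PRESENT  (3 entries read)

Entries read for #2: 1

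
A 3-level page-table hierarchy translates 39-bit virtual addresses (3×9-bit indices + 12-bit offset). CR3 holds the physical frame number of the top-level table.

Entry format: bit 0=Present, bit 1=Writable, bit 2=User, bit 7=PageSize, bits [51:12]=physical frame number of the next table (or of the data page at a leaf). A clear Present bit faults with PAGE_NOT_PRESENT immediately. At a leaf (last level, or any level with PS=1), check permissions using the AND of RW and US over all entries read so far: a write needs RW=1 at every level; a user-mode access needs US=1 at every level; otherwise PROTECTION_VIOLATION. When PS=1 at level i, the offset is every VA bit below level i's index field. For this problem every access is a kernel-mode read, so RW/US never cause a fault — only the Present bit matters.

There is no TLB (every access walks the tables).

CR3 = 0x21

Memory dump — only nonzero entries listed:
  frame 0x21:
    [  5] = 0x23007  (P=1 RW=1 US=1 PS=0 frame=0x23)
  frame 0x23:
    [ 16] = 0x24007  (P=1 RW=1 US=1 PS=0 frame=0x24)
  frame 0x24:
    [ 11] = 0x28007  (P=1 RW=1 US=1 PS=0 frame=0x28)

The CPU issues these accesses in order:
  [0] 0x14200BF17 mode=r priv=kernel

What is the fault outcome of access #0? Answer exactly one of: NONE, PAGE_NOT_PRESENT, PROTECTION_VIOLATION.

Walk each access:
#0 VA=0x14200BF17 (r,kernel):
  lvl0: tbl 0x21, slot 5 ⇒ 0x23007 (P1/RW1/US1/PS0)
  lvl1: tbl 0x23, slot 16 ⇒ 0x24007 (P1/RW1/US1/PS0)
  lvl2: tbl 0x24, slot 11 ⇒ 0x28007 (P1/RW1/US1/PS0)
  ⇒ phys 0x28F17  [3 reads]

Access #0 fault: NONE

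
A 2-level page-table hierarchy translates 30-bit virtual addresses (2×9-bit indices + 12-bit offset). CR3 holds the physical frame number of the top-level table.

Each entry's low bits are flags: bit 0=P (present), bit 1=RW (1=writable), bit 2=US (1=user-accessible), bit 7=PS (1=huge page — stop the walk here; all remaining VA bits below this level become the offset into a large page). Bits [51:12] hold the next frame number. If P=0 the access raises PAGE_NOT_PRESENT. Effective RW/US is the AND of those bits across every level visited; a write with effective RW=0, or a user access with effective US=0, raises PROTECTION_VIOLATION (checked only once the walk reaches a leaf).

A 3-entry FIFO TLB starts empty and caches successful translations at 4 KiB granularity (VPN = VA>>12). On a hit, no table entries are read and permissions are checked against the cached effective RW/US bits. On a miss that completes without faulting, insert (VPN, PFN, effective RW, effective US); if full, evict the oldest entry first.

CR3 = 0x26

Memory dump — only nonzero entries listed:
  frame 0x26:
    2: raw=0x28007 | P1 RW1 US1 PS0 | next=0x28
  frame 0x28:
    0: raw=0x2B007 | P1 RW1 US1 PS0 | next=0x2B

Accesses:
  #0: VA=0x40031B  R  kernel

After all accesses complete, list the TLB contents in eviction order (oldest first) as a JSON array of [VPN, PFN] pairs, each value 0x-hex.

Trace:
#0 VA=0x40031B (r,kernel):
  [0] read 0x26 idx=2: raw=0x28007 flags P=1 W=1 U=1 S=0
  [1] read 0x28 idx=0: raw=0x2B007 flags P=1 W=1 U=1 S=0
  → PA=0x2B31B  (2 entries read)

TLB: [["0x400", "0x2B"]]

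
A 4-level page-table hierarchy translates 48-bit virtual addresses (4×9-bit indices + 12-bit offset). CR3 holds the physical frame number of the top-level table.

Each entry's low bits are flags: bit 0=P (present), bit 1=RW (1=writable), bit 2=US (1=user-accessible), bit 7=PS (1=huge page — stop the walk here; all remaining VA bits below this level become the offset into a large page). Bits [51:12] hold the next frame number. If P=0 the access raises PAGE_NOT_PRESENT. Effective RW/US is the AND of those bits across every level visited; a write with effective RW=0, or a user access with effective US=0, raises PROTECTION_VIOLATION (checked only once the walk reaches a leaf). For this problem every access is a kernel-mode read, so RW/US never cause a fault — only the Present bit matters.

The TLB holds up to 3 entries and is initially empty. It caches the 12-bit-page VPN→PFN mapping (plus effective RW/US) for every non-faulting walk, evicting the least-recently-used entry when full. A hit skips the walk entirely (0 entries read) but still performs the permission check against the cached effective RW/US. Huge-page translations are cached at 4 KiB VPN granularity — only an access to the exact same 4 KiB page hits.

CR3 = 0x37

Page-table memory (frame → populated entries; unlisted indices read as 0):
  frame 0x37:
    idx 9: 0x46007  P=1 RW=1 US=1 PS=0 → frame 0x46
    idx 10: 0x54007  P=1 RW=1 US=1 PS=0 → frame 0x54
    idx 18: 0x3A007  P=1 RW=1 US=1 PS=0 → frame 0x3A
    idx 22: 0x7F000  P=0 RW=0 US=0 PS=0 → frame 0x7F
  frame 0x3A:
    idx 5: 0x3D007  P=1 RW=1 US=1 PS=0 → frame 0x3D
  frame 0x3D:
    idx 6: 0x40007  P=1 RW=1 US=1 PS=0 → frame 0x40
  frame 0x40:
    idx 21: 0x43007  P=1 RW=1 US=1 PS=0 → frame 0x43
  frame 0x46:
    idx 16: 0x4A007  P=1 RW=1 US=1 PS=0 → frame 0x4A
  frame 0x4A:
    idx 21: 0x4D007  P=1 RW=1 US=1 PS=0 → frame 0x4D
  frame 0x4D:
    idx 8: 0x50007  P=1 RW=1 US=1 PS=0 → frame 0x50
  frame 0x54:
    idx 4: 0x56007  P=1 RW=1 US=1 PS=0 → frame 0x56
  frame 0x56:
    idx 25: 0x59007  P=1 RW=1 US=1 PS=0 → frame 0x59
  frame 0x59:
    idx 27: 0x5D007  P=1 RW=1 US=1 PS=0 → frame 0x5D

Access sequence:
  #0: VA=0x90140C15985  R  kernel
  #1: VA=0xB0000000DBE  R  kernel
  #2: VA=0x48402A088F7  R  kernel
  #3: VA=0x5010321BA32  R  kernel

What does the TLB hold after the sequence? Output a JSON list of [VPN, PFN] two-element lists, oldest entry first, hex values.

Trace:
#0 VA=0x90140C15985 (r,kernel):
  L0: frame=0x37 idx=18 entry=0x3A007 [P=1 RW=1 US=1 PS=0]
  L1: frame=0x3A idx=5 entry=0x3D007 [P=1 RW=1 US=1 PS=0]
  L2: frame=0x3D idx=6 entry=0x40007 [P=1 RW=1 US=1 PS=0]
  L3: frame=0x40 idx=21 entry=0x43007 [P=1 RW=1 US=1 PS=0]
  ✓ 0x43985  — 4 lookups
#1 VA=0xB0000000DBE (r,kernel):
  L0: frame=0x37 idx=22 entry=0x7F000 [P=0 RW=0 US=0 PS=0]
  ⇒ fault: PAGE_NOT_PRESENT  — 1 lookups
#2 VA=0x48402A088F7 (r,kernel):
  L0: frame=0x37 idx=9 entry=0x46007 [P=1 RW=1 US=1 PS=0]
  L1: frame=0x46 idx=16 entry=0x4A007 [P=1 RW=1 US=1 PS=0]
  L2: frame=0x4A idx=21 entry=0x4D007 [P=1 RW=1 US=1 PS=0]
  L3: frame=0x4D idx=8 entry=0x50007 [P=1 RW=1 US=1 PS=0]
  ✓ 0x508F7  — 4 lookups
#3 VA=0x5010321BA32 (r,kernel):
  L0: frame=0x37 idx=10 entry=0x54007 [P=1 RW=1 US=1 PS=0]
  L1: frame=0x54 idx=4 entry=0x56007 [P=1 RW=1 US=1 PS=0]
  L2: frame=0x56 idx=25 entry=0x59007 [P=1 RW=1 US=1 PS=0]
  L3: frame=0x59 idx=27 entry=0x5D007 [P=1 RW=1 US=1 PS=0]
  ✓ 0x5DA32  — 4 lookups

TLB: [["0x90140C15", "0x43"], ["0x48402A08", "0x50"], ["0x5010321B", "0x5D"]]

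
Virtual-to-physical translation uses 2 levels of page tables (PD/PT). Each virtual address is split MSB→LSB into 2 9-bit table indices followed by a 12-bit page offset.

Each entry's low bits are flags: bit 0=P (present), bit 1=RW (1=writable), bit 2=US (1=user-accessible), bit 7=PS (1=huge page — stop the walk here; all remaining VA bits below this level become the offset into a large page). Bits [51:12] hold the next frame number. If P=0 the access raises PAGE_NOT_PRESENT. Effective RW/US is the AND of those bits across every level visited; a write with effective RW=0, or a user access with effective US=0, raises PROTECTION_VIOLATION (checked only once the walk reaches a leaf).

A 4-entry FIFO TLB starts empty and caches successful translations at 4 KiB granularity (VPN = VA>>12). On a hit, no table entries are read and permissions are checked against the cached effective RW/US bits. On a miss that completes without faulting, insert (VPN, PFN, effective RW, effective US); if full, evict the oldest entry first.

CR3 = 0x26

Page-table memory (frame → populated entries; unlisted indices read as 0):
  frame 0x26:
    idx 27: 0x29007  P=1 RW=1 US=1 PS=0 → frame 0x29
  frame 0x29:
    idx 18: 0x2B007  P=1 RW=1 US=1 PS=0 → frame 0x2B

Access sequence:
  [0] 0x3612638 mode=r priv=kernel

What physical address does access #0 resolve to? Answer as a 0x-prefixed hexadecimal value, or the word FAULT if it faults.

Trace:
#0 VA=0x3612638 (r,kernel):
  [0] read 0x26 idx=27: raw=0x29007 flags P=1 W=1 U=1 S=0
  [1] read 0x29 idx=18: raw=0x2B007 flags P=1 W=1 U=1 S=0
  ⇒ phys 0x2B638  [2 reads]

Access #0 PA: 0x2B638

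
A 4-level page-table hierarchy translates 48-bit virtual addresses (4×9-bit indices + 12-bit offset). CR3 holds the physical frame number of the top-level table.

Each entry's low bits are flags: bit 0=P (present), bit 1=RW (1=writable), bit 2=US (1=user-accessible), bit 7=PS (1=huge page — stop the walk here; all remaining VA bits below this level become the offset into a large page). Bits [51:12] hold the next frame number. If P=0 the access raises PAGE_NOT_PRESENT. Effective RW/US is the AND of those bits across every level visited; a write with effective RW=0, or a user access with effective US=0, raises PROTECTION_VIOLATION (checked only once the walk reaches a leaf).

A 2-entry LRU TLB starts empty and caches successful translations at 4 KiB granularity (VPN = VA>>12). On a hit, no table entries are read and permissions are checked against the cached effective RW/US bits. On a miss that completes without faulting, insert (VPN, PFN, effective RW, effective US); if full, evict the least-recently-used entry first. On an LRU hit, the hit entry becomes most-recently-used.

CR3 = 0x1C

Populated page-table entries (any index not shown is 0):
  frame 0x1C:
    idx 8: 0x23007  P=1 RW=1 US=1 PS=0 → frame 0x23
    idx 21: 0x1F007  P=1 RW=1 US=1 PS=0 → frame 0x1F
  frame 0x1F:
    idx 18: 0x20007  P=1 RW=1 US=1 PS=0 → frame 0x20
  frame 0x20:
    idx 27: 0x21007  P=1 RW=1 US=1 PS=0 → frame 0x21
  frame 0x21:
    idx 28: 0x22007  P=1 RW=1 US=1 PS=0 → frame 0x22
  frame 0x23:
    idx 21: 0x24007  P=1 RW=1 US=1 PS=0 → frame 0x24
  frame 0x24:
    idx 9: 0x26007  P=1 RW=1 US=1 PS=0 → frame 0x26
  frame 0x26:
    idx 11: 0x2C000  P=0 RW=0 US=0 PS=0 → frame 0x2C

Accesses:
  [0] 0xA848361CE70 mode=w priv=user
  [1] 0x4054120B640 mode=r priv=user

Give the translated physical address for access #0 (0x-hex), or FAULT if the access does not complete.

Walk each access:
#0 VA=0xA848361CE70 (w,user):
  [0] read 0x1C idx=21: raw=0x1F007 flags P=1 W=1 U=1 S=0
  [1] read 0x1F idx=18: raw=0x20007 flags P=1 W=1 U=1 S=0
  [2] read 0x20 idx=27: raw=0x21007 flags P=1 W=1 U=1 S=0
  [3] read 0x21 idx=28: raw=0x22007 flags P=1 W=1 U=1 S=0
  ✓ 0x22E70  — 4 lookups
#1 VA=0x4054120B640 (r,user):
  [0] read 0x1C idx=8: raw=0x23007 flags P=1 W=1 U=1 S=0
  [1] read 0x23 idx=21: raw=0x24007 flags P=1 W=1 U=1 S=0
  [2] read 0x24 idx=9: raw=0x26007 flags P=1 W=1 U=1 S=0
  [3] read 0x26 idx=11: raw=0x2C000 flags P=0 W=0 U=0 S=0
  ✗ PAGE_NOT_PRESENT  [4 reads]

Access #0 PA: 0x22E70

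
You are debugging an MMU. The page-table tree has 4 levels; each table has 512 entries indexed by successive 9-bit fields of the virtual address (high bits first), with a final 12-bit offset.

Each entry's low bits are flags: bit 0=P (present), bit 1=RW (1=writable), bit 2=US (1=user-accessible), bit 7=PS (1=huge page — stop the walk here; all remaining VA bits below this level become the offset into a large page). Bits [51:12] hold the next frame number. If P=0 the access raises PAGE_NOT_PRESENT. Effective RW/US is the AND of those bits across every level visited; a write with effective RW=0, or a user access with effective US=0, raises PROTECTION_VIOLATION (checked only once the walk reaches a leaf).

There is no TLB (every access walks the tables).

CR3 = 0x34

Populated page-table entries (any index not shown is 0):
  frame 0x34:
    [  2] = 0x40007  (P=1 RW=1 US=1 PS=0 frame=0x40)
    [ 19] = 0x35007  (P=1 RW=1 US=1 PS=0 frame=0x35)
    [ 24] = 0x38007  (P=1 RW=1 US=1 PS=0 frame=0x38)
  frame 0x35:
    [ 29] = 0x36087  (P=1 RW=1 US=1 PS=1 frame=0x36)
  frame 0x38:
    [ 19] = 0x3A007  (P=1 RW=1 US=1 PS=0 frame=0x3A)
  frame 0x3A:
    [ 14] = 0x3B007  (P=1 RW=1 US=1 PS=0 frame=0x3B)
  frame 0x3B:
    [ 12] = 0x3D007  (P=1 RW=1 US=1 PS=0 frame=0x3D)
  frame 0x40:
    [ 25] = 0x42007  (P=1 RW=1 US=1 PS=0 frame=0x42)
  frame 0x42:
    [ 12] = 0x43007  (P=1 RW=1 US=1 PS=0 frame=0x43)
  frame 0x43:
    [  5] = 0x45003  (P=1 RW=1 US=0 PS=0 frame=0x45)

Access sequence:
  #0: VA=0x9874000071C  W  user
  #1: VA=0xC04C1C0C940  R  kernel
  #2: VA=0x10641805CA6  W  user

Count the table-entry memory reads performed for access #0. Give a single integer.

Per-access translation:
#0 VA=0x9874000071C (w,user):
  L0: frame=0x34 idx=19 entry=0x35007 [P=1 RW=1 US=1 PS=0]
  L1: frame=0x35 idx=29 entry=0x36087 [P=1 RW=1 US=1 PS=1]
  ⇒ phys 0x3671C (huge @L1)  [2 reads]
#1 VA=0xC04C1C0C940 (r,kernel):
  L0: frame=0x34 idx=24 entry=0x38007 [P=1 RW=1 US=1 PS=0]
  L1: frame=0x38 idx=19 entry=0x3A007 [P=1 RW=1 US=1 PS=0]
  L2: frame=0x3A idx=14 entry=0x3B007 [P=1 RW=1 US=1 PS=0]
  L3: frame=0x3B idx=12 entry=0x3D007 [P=1 RW=1 US=1 PS=0]
  ⇒ phys 0x3D940  [4 reads]
#2 VA=0x10641805CA6 (w,user):
  L0: frame=0x34 idx=2 entry=0x40007 [P=1 RW=1 US=1 PS=0]
  L1: frame=0x40 idx=25 entry=0x42007 [P=1 RW=1 US=1 PS=0]
  L2: frame=0x42 idx=12 entry=0x43007 [P=1 RW=1 US=1 PS=0]
  L3: frame=0x43 idx=5 entry=0x45003 [P=1 RW=1 US=0 PS=0]
  ⇒ fault: PROTECTION_VIOLATION  — 4 lookups

Entries read for #0: 2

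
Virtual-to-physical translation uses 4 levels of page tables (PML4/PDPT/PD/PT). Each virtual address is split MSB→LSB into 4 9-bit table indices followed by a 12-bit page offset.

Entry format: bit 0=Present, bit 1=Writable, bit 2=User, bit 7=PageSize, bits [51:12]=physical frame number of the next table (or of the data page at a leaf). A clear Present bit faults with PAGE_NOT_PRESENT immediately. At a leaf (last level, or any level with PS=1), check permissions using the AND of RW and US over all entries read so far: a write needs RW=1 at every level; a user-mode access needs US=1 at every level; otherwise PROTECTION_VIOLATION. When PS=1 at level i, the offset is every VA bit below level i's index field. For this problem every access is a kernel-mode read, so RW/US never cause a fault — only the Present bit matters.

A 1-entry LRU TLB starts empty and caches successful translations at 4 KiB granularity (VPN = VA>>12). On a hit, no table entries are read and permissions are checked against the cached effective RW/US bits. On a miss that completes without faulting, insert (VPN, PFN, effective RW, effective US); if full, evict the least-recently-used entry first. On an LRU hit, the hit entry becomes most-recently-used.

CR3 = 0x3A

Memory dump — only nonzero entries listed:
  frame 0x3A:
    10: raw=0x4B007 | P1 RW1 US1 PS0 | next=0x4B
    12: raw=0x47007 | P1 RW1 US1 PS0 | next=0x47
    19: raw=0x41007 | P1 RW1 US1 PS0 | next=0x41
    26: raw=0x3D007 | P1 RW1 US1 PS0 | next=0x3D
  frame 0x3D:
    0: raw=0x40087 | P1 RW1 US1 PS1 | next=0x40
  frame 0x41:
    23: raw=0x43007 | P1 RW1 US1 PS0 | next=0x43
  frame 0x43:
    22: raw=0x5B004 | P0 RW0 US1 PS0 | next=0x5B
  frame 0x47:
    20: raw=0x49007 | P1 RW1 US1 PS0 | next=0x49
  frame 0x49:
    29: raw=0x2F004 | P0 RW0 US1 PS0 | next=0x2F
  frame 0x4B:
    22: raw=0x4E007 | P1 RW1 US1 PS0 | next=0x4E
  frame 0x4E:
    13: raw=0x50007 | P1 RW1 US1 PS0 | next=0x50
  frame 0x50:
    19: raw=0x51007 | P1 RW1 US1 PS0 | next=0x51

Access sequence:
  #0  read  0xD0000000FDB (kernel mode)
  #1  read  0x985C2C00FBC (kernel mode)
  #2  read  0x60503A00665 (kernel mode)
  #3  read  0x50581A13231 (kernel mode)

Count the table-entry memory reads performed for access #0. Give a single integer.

Trace:
#0 VA=0xD0000000FDB (r,kernel):
  [0] read 0x3A idx=26: raw=0x3D007 flags P=1 W=1 U=1 S=0
  [1] read 0x3D idx=0: raw=0x40087 flags P=1 W=1 U=1 S=1
  → PA=0x40FDB (huge @L1)  (2 entries read)
#1 VA=0x985C2C00FBC (r,kernel):
  [0] read 0x3A idx=19: raw=0x41007 flags P=1 W=1 U=1 S=0
  [1] read 0x41 idx=23: raw=0x43007 flags P=1 W=1 U=1 S=0
  [2] read 0x43 idx=22: raw=0x5B004 flags P=0 W=0 U=1 S=0
  ✗ PAGE_NOT_PRESENT  [3 reads]
#2 VA=0x60503A00665 (r,kernel):
  [0] read 0x3A idx=12: raw=0x47007 flags P=1 W=1 U=1 S=0
  [1] read 0x47 idx=20: raw=0x49007 flags P=1 W=1 U=1 S=0
  [2] read 0x49 idx=29: raw=0x2F004 flags P=0 W=0 U=1 S=0
  ✗ PAGE_NOT_PRESENT  [3 reads]
#3 VA=0x50581A13231 (r,kernel):
  [0] read 0x3A idx=10: raw=0x4B007 flags P=1 W=1 U=1 S=0
  [1] read 0x4B idx=22: raw=0x4E007 flags P=1 W=1 U=1 S=0
  [2] read 0x4E idx=13: raw=0x50007 flags P=1 W=1 U=1 S=0
  [3] read 0x50 idx=19: raw=0x51007 flags P=1 W=1 U=1 S=0
  → PA=0x51231  (4 entries read)

Entries read for #0: 2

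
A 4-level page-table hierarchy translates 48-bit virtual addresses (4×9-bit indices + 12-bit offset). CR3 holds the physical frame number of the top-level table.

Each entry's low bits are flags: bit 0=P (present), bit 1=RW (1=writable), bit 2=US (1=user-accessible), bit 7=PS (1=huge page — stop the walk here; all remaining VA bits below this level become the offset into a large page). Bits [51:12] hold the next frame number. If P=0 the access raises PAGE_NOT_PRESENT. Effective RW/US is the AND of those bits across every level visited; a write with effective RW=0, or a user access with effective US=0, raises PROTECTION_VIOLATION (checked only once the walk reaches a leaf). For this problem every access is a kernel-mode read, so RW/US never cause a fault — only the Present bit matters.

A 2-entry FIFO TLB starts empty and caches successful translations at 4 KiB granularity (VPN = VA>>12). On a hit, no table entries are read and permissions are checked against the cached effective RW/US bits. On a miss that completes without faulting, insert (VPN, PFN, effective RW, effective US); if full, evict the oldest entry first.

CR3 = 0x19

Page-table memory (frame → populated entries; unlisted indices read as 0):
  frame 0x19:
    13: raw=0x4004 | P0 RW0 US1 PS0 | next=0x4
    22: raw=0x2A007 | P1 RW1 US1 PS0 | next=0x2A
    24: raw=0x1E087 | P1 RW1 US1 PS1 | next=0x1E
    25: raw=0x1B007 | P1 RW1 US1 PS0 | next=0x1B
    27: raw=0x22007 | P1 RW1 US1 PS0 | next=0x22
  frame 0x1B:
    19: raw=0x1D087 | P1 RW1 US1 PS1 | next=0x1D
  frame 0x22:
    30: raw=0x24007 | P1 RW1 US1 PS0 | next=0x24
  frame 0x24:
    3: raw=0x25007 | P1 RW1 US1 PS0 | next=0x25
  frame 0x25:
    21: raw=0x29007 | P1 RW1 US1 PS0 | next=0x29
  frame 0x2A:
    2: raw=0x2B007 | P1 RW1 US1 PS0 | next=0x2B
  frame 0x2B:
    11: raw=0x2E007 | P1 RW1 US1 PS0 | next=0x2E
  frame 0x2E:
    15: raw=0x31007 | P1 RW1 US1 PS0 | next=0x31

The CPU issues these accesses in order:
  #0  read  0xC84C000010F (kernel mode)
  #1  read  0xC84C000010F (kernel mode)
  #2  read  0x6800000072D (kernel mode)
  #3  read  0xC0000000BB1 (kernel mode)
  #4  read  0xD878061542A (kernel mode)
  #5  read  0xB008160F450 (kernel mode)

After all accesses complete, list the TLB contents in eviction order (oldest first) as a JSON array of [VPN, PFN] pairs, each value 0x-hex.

Trace:
#0 VA=0xC84C000010F (r,kernel):
  [0] read 0x19 idx=25: raw=0x1B007 flags P=1 W=1 U=1 S=0
  [1] read 0x1B idx=19: raw=0x1D087 flags P=1 W=1 U=1 S=1
  ✓ 0x1D10F (huge @L1)  — 2 lookups
#1 VA=0xC84C000010F (r,kernel):
  TLB hit vpn=0xC84C0000 → PA=0x1D10F
#2 VA=0x6800000072D (r,kernel):
  [0] read 0x19 idx=13: raw=0x4004 flags P=0 W=0 U=1 S=0
  → PAGE_NOT_PRESENT  (1 entries read)
#3 VA=0xC0000000BB1 (r,kernel):
  [0] read 0x19 idx=24: raw=0x1E087 flags P=1 W=1 U=1 S=1
  ✓ 0x1EBB1 (huge @L0)  — 1 lookups
#4 VA=0xD878061542A (r,kernel):
  [0] read 0x19 idx=27: raw=0x22007 flags P=1 W=1 U=1 S=0
  [1] read 0x22 idx=30: raw=0x24007 flags P=1 W=1 U=1 S=0
  [2] read 0x24 idx=3: raw=0x25007 flags P=1 W=1 U=1 S=0
  [3] read 0x25 idx=21: raw=0x29007 flags P=1 W=1 U=1 S=0
  ✓ 0x2942A  — 4 lookups
#5 VA=0xB008160F450 (r,kernel):
  [0] read 0x19 idx=22: raw=0x2A007 flags P=1 W=1 U=1 S=0
  [1] read 0x2A idx=2: raw=0x2B007 flags P=1 W=1 U=1 S=0
  [2] read 0x2B idx=11: raw=0x2E007 flags P=1 W=1 U=1 S=0
  [3] read 0x2E idx=15: raw=0x31007 flags P=1 W=1 U=1 S=0
  ✓ 0x31450  — 4 lookups

TLB: [["0xD8780615", "0x29"], ["0xB008160F", "0x31"]]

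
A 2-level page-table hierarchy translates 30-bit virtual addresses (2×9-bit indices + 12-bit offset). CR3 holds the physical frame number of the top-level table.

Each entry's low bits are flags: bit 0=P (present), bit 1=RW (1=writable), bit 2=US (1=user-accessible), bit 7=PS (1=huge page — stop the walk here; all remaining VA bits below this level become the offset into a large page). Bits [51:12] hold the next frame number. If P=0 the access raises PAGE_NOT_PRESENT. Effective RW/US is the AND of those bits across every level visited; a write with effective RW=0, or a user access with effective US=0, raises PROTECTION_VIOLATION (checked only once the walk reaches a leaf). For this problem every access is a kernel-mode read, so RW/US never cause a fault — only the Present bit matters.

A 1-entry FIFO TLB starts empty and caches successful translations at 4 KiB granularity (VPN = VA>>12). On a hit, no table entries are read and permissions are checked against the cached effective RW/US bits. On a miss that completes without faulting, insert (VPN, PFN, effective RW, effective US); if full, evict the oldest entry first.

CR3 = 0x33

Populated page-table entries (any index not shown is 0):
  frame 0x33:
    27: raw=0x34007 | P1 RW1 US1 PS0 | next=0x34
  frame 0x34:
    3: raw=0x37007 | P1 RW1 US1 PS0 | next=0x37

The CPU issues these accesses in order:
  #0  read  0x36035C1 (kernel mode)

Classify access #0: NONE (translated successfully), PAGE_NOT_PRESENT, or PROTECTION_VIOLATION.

Per-access translation:
#0 VA=0x36035C1 (r,kernel):
  [0] read 0x33 idx=27: raw=0x34007 flags P=1 W=1 U=1 S=0
  [1] read 0x34 idx=3: raw=0x37007 flags P=1 W=1 U=1 S=0
  ✓ 0x375C1  — 2 lookups

Access #0 fault: NONE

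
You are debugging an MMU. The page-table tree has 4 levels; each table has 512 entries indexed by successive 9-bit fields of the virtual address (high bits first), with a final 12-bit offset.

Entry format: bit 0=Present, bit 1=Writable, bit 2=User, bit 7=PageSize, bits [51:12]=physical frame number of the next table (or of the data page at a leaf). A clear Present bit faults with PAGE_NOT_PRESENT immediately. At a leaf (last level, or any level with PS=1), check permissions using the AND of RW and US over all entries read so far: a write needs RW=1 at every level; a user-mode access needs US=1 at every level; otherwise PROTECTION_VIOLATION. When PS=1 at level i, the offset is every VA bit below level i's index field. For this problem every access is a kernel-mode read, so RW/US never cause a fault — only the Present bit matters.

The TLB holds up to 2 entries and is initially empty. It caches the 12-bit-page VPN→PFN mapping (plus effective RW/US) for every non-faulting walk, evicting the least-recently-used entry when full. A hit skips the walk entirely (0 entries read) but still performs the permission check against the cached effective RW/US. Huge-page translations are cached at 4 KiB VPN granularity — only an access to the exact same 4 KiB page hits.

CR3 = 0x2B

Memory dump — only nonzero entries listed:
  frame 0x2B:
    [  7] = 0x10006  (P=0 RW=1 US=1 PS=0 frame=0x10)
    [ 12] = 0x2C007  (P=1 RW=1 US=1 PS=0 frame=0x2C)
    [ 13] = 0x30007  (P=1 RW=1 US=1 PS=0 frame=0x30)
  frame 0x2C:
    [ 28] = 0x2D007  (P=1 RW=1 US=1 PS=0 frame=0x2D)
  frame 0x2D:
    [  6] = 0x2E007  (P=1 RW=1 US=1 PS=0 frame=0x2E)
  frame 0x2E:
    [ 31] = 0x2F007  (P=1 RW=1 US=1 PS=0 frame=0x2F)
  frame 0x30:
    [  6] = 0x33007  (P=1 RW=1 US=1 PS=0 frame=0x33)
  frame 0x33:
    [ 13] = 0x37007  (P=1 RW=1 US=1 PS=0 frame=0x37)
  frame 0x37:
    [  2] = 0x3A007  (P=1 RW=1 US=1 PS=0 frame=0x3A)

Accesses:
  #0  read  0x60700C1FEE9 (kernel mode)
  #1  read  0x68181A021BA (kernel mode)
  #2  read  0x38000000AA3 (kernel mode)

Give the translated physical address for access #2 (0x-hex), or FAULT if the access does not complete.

Per-access translation:
#0 VA=0x60700C1FEE9 (r,kernel):
  lvl0: tbl 0x2B, slot 12 ⇒ 0x2C007 (P1/RW1/US1/PS0)
  lvl1: tbl 0x2C, slot 28 ⇒ 0x2D007 (P1/RW1/US1/PS0)
  lvl2: tbl 0x2D, slot 6 ⇒ 0x2E007 (P1/RW1/US1/PS0)
  lvl3: tbl 0x2E, slot 31 ⇒ 0x2F007 (P1/RW1/US1/PS0)
  ⇒ phys 0x2FEE9  [4 reads]
#1 VA=0x68181A021BA (r,kernel):
  lvl0: tbl 0x2B, slot 13 ⇒ 0x30007 (P1/RW1/US1/PS0)
  lvl1: tbl 0x30, slot 6 ⇒ 0x33007 (P1/RW1/US1/PS0)
  lvl2: tbl 0x33, slot 13 ⇒ 0x37007 (P1/RW1/US1/PS0)
  lvl3: tbl 0x37, slot 2 ⇒ 0x3A007 (P1/RW1/US1/PS0)
  ⇒ phys 0x3A1BA  [4 reads]
#2 VA=0x38000000AA3 (r,kernel):
  lvl0: tbl 0x2B, slot 7 ⇒ 0x10006 (P0/RW1/US1/PS0)
  → PAGE_NOT_PRESENT  (1 entries read)

Access #2 PA: FAULT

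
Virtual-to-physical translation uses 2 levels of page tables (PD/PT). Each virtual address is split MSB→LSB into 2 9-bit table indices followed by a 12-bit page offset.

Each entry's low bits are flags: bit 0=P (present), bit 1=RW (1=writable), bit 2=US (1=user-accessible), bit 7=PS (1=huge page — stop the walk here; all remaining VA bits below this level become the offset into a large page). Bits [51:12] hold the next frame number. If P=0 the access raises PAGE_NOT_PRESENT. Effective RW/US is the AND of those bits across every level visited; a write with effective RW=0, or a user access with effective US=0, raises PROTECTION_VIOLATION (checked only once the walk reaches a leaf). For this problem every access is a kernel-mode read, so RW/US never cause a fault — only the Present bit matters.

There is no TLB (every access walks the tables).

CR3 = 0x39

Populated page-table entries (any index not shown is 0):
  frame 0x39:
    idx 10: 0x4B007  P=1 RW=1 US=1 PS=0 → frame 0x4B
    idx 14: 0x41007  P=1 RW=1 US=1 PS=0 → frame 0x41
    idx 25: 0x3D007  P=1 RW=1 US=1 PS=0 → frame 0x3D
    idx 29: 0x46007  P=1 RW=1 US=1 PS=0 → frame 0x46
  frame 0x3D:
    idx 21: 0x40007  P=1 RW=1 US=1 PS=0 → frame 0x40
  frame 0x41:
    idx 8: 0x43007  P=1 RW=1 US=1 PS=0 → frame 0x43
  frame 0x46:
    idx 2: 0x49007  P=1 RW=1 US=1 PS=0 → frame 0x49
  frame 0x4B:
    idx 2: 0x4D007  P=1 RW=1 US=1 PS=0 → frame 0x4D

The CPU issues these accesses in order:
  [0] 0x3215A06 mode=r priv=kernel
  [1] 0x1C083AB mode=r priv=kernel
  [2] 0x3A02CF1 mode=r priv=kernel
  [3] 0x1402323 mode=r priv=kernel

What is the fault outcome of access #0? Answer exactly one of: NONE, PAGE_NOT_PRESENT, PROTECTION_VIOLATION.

Walk each access:
#0 VA=0x3215A06 (r,kernel):
  lvl0: tbl 0x39, slot 25 ⇒ 0x3D007 (P1/RW1/US1/PS0)
  lvl1: tbl 0x3D, slot 21 ⇒ 0x40007 (P1/RW1/US1/PS0)
  → PA=0x40A06  (2 entries read)
#1 VA=0x1C083AB (r,kernel):
  lvl0: tbl 0x39, slot 14 ⇒ 0x41007 (P1/RW1/US1/PS0)
  lvl1: tbl 0x41, slot 8 ⇒ 0x43007 (P1/RW1/US1/PS0)
  → PA=0x433AB  (2 entries read)
#2 VA=0x3A02CF1 (r,kernel):
  lvl0: tbl 0x39, slot 29 ⇒ 0x46007 (P1/RW1/US1/PS0)
  lvl1: tbl 0x46, slot 2 ⇒ 0x49007 (P1/RW1/US1/PS0)
  → PA=0x49CF1  (2 entries read)
#3 VA=0x1402323 (r,kernel):
  lvl0: tbl 0x39, slot 10 ⇒ 0x4B007 (P1/RW1/US1/PS0)
  lvl1: tbl 0x4B, slot 2 ⇒ 0x4D007 (P1/RW1/US1/PS0)
  → PA=0x4D323  (2 entries read)

Access #0 fault: NONE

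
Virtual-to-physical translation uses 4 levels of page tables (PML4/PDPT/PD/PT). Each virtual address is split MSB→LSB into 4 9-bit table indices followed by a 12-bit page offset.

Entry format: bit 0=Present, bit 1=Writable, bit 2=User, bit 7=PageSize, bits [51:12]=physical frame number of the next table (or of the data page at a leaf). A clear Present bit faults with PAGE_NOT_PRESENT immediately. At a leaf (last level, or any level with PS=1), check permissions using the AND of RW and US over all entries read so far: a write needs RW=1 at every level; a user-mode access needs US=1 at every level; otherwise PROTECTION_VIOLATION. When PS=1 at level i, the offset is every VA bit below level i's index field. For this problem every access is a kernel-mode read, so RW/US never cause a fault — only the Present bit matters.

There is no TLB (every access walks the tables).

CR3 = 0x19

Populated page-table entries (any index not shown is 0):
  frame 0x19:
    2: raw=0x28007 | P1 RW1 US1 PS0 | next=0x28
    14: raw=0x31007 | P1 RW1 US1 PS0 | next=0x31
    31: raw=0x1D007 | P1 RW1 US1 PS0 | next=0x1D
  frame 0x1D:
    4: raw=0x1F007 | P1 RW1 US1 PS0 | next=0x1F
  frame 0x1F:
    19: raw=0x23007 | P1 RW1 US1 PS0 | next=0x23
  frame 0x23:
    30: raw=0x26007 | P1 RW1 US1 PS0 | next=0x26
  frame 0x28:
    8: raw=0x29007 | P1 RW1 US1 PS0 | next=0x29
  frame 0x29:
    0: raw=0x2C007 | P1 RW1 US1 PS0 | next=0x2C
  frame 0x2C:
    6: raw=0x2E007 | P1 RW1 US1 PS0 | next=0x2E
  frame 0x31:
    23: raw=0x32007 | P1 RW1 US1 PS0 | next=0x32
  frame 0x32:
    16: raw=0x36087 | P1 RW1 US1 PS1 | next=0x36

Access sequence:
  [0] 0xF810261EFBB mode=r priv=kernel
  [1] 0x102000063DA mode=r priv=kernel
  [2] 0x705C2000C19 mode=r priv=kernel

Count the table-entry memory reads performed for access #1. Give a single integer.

Walk each access:
#0 VA=0xF810261EFBB (r,kernel):
  L0 @0x19[31] → 0x1D007  P=1,RW=1,US=1,PS=0
  L1 @0x1D[4] → 0x1F007  P=1,RW=1,US=1,PS=0
  L2 @0x1F[19] → 0x23007  P=1,RW=1,US=1,PS=0
  L3 @0x23[30] → 0x26007  P=1,RW=1,US=1,PS=0
  → PA=0x26FBB  (4 entries read)
#1 VA=0x102000063DA (r,kernel):
  L0 @0x19[2] → 0x28007  P=1,RW=1,US=1,PS=0
  L1 @0x28[8] → 0x29007  P=1,RW=1,US=1,PS=0
  L2 @0x29[0] → 0x2C007  P=1,RW=1,US=1,PS=0
  L3 @0x2C[6] → 0x2E007  P=1,RW=1,US=1,PS=0
  → PA=0x2E3DA  (4 entries read)
#2 VA=0x705C2000C19 (r,kernel):
  L0 @0x19[14] → 0x31007  P=1,RW=1,US=1,PS=0
  L1 @0x31[23] → 0x32007  P=1,RW=1,US=1,PS=0
  L2 @0x32[16] → 0x36087  P=1,RW=1,US=1,PS=1
  → PA=0x36C19 (huge @L2)  (3 entries read)

Entries read for #1: 4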